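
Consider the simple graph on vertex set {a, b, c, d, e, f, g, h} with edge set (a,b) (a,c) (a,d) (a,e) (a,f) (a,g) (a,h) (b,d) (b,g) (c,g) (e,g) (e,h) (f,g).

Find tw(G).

2

A width-2 tree decomposition is:
Bags: B1 = {a, e, g}  B2 = {a, b, g}  B3 = {a, c, g}  B4 = {a, e, h}  B5 = {a, b, d}  B6 = {a, f, g}
Tree: B1–B2, B1–B3, B1–B4, B2–B5, B1–B6
Every bag has size at most 3, so the width is 3 − 1 = 2 and tw(G) ≤ 2. Conversely, {a, b, d} is a clique of size 3, and the vertices of any clique must share a bag in every tree decomposition; so some bag has ≥ 3 vertices and tw(G) ≥ 2. Hence tw(G) = 2 exactly.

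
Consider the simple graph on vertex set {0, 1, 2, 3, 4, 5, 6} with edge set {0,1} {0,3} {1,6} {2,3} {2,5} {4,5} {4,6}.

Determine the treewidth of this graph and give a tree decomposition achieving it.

Every bag has size at most 3, so the width is 3 − 1 = 2 and tw(G) ≤ 2. The edges 6–1–0–3–2–5–4–6 form a cycle, so G is not a tree and its treewidth is at least 2. Combining the bounds, tw(G) = 2.

Treewidth 2.
Bags: B1 = {0, 1, 6}  B2 = {0, 3, 6}  B3 = {2, 3, 6}  B4 = {2, 5, 6}  B5 = {4, 5, 6}
Tree: B1–B2, B2–B3, B3–B4, B4–B5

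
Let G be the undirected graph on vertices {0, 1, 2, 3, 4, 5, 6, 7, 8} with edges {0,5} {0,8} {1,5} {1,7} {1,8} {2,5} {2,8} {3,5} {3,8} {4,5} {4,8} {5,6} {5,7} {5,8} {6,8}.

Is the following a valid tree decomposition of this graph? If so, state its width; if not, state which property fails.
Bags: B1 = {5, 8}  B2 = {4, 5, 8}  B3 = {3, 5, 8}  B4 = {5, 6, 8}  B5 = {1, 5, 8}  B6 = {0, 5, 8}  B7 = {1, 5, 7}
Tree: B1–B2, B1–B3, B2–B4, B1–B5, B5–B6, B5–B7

No — vertex 2 appears in no bag.

A tree decomposition must satisfy three properties: every vertex lies in some bag; for every edge, both endpoints lie together in some bag; and for every vertex, the bags containing it form a connected subtree. Here vertex 2 appears in no bag, so the decomposition is invalid.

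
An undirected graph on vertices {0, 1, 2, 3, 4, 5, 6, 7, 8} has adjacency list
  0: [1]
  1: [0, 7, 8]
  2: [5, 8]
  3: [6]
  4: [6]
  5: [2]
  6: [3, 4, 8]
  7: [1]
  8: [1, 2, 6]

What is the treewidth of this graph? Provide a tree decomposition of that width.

Each bag holds 2 vertices, so the decomposition has width 1, which upper-bounds the treewidth. G has an edge, so its treewidth is at least 1. Hence tw(G) = 1 exactly.

Treewidth 1.
One optimal decomposition is:
Bags: B1 = {1, 8}  B2 = {1, 7}  B3 = {2, 8}  B4 = {6, 8}  B5 = {0, 1}  B6 = {4, 6}  B7 = {3, 6}  B8 = {2, 5}
Tree: B1–B2, B1–B3, B1–B4, B2–B5, B4–B6, B6–B7, B3–B8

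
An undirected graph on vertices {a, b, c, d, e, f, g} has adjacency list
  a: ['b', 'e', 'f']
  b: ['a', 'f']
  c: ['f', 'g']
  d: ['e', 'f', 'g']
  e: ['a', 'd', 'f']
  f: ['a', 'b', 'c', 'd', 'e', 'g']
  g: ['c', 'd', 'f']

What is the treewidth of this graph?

2

A width-2 tree decomposition is:
Bags: B1 = {d, e, f}  B2 = {d, f, g}  B3 = {a, e, f}  B4 = {c, f, g}  B5 = {a, b, f}
Tree: B1–B2, B1–B3, B2–B4, B3–B5
Every bag has size at most 3, so the width is 3 − 1 = 2 and tw(G) ≤ 2. On the other hand G contains the 3-clique {d, f, g}. A clique must lie in a single bag of any decomposition, so no decomposition can have width below 2. Therefore the treewidth is 2.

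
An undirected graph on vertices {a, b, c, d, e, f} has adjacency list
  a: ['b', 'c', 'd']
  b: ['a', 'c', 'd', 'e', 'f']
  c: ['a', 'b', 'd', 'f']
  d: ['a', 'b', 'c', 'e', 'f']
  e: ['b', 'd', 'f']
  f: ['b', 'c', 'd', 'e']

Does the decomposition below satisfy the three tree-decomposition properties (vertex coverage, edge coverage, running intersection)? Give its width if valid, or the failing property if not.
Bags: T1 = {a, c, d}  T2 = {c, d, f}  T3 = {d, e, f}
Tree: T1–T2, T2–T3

No — vertex b appears in no bag.

A tree decomposition must satisfy three properties: every vertex lies in some bag; for every edge, both endpoints lie together in some bag; and for every vertex, the bags containing it form a connected subtree. Here vertex b appears in no bag, so the decomposition is invalid.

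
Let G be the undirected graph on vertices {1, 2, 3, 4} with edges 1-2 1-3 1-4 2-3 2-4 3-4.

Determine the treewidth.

A width-3 tree decomposition is:
Bags: B1 = {1, 2, 3, 4}
Tree: (single bag)
A single bag containing all 4 vertices is trivially a valid decomposition of width 3. On the other hand G contains the 4-clique {1, 2, 3, 4}. A clique must lie in a single bag of any decomposition, so no decomposition can have width below 3. Combining the bounds, tw(G) = 3.

3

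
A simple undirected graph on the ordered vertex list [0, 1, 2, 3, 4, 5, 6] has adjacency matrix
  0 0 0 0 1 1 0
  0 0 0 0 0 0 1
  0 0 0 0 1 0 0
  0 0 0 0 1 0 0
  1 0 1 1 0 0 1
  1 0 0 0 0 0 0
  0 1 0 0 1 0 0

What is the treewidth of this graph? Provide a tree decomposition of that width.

Treewidth 1.
One such decomposition:
Bags: B1 = {3, 4}  B2 = {4, 6}  B3 = {2, 4}  B4 = {0, 4}  B5 = {0, 5}  B6 = {1, 6}
Tree: B1–B2, B1–B3, B2–B4, B4–B5, B2–B6

Every bag has size at most 2, so the width is 2 − 1 = 1 and tw(G) ≤ 1. Any graph with an edge has treewidth ≥ 1, and G has the edge 4–3. The upper and lower bounds meet at 1, so that is the treewidth.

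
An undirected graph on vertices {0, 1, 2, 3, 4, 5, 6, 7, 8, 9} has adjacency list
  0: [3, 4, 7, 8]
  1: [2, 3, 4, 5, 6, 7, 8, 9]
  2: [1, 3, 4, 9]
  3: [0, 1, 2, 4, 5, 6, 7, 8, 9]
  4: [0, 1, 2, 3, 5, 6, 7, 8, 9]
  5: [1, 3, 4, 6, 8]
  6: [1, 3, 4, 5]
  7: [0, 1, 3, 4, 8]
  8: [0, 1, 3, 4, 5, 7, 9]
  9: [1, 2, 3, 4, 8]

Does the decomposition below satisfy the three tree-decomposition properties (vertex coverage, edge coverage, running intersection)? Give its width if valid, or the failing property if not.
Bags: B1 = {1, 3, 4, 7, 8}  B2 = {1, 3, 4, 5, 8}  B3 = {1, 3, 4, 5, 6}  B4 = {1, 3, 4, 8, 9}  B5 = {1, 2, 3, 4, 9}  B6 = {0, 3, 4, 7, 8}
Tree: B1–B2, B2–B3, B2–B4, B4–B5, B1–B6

Checking the three conditions: (i) the bags cover all of {0, 1, 2, 3, 4, 5, 6, 7, 8, 9}; (ii) for each edge, some bag contains both endpoints; (iii) the bags containing any fixed vertex form a subtree. All hold, so the decomposition is valid with width 5 − 1 = 4.

Yes; width 4.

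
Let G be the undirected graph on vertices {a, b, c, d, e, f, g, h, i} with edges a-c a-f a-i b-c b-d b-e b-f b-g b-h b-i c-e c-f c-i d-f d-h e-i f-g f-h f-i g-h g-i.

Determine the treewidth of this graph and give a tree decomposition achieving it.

The largest bag has 4 vertices, giving width 3; this decomposition certifies tw(G) ≤ 3. On the other hand G contains the 4-clique {b, c, e, i}. A clique must lie in a single bag of any decomposition, so no decomposition can have width below 3. Hence tw(G) = 3 exactly.

Treewidth 3.
One optimal decomposition is:
Bags: B1 = {a, c, f, i}  B2 = {b, c, f, i}  B3 = {b, c, e, i}  B4 = {b, f, g, i}  B5 = {b, f, g, h}  B6 = {b, d, f, h}
Tree: B1–B2, B2–B3, B2–B4, B4–B5, B5–B6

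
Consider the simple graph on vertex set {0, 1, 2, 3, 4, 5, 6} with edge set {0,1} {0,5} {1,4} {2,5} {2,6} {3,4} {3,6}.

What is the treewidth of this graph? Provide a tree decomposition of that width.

Treewidth 2.
Bags: B1 = {2, 5, 6}  B2 = {0, 5, 6}  B3 = {0, 1, 6}  B4 = {1, 4, 6}  B5 = {3, 4, 6}
Tree: B1–B2, B2–B3, B3–B4, B4–B5

The largest bag has 3 vertices, giving width 2; this decomposition certifies tw(G) ≤ 2. The edges 6–2–5–0–1–4–3–6 form a cycle, so G is not a tree and its treewidth is at least 2. Therefore the treewidth is 2.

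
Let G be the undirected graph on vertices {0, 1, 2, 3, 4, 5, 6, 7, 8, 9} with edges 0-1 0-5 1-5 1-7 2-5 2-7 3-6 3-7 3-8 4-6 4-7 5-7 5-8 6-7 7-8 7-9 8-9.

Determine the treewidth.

2

A width-2 tree decomposition is:
Bags: B1 = {1, 5, 7}  B2 = {5, 7, 8}  B3 = {0, 1, 5}  B4 = {7, 8, 9}  B5 = {3, 7, 8}  B6 = {2, 5, 7}  B7 = {3, 6, 7}  B8 = {4, 6, 7}
Tree: B1–B2, B1–B3, B2–B4, B2–B5, B1–B6, B5–B7, B7–B8
Each bag holds 3 vertices, so the decomposition has width 2, which upper-bounds the treewidth. Conversely, {0, 1, 5} is a clique of size 3, and the vertices of any clique must share a bag in every tree decomposition; so some bag has ≥ 3 vertices and tw(G) ≥ 2. Hence tw(G) = 2 exactly.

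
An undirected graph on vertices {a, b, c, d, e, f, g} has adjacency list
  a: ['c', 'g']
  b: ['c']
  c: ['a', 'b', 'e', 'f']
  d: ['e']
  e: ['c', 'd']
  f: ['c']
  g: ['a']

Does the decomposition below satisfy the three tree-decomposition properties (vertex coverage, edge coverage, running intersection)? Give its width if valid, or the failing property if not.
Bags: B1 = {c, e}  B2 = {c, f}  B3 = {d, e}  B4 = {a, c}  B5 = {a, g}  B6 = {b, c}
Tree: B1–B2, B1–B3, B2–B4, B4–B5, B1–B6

Yes; width 1.

Every vertex of G appears in some bag (union = {a, b, c, d, e, f, g}); every edge is covered by a bag; and for each vertex v the set of bags containing v is connected in the bag tree. The decomposition is therefore valid. The largest bag has 2 vertices, so the width is 1.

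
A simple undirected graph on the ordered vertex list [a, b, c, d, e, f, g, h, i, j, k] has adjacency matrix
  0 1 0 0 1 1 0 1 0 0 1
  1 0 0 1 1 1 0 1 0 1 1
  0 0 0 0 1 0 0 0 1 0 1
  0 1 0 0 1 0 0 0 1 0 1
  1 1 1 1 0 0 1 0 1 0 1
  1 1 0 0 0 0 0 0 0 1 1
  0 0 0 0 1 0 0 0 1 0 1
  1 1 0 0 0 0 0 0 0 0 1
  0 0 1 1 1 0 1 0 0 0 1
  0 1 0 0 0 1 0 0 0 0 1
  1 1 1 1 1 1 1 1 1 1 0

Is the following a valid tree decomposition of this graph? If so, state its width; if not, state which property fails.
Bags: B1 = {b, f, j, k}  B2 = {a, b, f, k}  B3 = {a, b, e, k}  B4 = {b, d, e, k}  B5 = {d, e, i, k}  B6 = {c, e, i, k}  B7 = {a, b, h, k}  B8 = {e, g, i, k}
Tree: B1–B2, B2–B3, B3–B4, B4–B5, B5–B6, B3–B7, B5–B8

Vertex coverage: the bags together contain {a, b, c, d, e, f, g, h, i, j, k}, the full vertex set. Edge coverage: each edge of G has both endpoints in at least one bag. Running intersection: for every vertex, the bags containing it form a connected subtree. All three properties hold, so this is a valid tree decomposition of width max|bag| − 1 = 3, and hence tw(G) ≤ 3.

Yes; width 3.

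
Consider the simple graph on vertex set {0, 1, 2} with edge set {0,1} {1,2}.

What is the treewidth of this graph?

1

A width-1 tree decomposition is:
Bags: B1 = {0, 1}  B2 = {1, 2}
Tree: B1–B2
Every bag has size at most 2, so the width is 2 − 1 = 1 and tw(G) ≤ 1. G has an edge, so its treewidth is at least 1. Therefore the treewidth is 1.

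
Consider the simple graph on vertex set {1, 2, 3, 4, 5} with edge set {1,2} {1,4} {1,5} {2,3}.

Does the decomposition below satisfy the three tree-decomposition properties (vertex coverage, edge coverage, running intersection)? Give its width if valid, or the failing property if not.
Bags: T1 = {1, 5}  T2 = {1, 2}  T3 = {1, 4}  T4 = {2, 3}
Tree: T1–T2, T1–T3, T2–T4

Yes; width 1.

Every vertex of G appears in some bag (union = {1, 2, 3, 4, 5}); every edge is covered by a bag; and for each vertex v the set of bags containing v is connected in the bag tree. The decomposition is therefore valid. The largest bag has 2 vertices, so the width is 1.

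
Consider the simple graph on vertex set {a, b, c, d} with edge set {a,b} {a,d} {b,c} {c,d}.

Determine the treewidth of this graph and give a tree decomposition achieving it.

Treewidth 2.
One such decomposition:
Bags: B1 = {b, c, d}  B2 = {a, b, d}
Tree: B1–B2

The largest bag has 3 vertices, giving width 2; this decomposition certifies tw(G) ≤ 2. The edges b–c–d–a–b form a cycle, so G is not a tree and its treewidth is at least 2. Combining the bounds, tw(G) = 2.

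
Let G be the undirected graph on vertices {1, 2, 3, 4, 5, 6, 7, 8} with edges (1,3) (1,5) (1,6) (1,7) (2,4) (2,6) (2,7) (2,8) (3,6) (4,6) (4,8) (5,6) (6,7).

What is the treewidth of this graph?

A width-2 tree decomposition is:
Bags: B1 = {2, 4, 6}  B2 = {2, 6, 7}  B3 = {1, 6, 7}  B4 = {2, 4, 8}  B5 = {1, 5, 6}  B6 = {1, 3, 6}
Tree: B1–B2, B2–B3, B1–B4, B3–B5, B5–B6
Each bag holds 3 vertices, so the decomposition has width 2, which upper-bounds the treewidth. Conversely, {2, 4, 8} is a clique of size 3, and the vertices of any clique must share a bag in every tree decomposition; so some bag has ≥ 3 vertices and tw(G) ≥ 2. Combining the bounds, tw(G) = 2.

2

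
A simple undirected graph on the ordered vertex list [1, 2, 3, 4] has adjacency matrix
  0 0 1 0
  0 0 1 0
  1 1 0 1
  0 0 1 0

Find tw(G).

1

A width-1 tree decomposition is:
Bags: B1 = {1, 3}  B2 = {3, 4}  B3 = {2, 3}
Tree: B1–B2, B2–B3
Each bag holds 2 vertices, so the decomposition has width 1, which upper-bounds the treewidth. G has an edge, so its treewidth is at least 1. The upper and lower bounds meet at 1, so that is the treewidth.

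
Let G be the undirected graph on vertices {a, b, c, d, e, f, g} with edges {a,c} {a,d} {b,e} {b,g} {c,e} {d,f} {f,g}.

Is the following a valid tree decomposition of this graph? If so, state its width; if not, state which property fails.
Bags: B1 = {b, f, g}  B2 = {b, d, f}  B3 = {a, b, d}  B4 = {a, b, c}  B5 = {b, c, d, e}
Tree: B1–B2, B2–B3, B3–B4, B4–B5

A tree decomposition must satisfy three properties: every vertex lies in some bag; for every edge, both endpoints lie together in some bag; and for every vertex, the bags containing it form a connected subtree. Here bags containing vertex d are not connected in the tree, so the decomposition is invalid.

No — bags containing vertex d are not connected in the tree.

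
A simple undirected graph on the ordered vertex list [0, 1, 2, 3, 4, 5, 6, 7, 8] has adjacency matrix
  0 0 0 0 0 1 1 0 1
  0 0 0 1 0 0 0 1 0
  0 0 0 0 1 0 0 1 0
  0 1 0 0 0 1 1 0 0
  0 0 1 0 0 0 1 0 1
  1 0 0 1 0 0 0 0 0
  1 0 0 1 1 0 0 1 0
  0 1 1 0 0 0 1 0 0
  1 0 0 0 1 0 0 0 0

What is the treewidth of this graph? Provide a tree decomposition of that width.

The largest bag has 4 vertices, giving width 3; this decomposition certifies tw(G) ≤ 3. For the lower bound: the 4 vertex sets {1,2,7}, {3}, {6}, {0,4,5,8} are disjoint, each induces a connected subgraph, and every pair is joined by at least one edge of G. Contracting each set to a single vertex therefore yields K_{4} as a minor, and since treewidth is minor-monotone, tw(G) ≥ tw(K_{4}) = 3. Combining the bounds, tw(G) = 3.

Treewidth 3.
One optimal decomposition is:
Bags: B1 = {1, 2, 3, 7}  B2 = {2, 3, 6, 7}  B3 = {2, 3, 4, 6}  B4 = {3, 4, 5, 6}  B5 = {0, 4, 5, 6}  B6 = {0, 4, 5, 8}
Tree: B1–B2, B2–B3, B3–B4, B4–B5, B5–B6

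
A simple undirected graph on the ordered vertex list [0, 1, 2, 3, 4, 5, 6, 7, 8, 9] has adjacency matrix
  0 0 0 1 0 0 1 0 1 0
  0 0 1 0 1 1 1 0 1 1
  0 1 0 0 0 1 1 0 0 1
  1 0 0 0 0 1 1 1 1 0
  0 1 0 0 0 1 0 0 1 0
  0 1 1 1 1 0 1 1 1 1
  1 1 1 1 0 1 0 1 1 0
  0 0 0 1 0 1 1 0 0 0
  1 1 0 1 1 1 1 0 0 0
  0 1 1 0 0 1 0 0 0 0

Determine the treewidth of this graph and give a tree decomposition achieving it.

Treewidth 3.
One optimal decomposition is:
Bags: B1 = {3, 5, 6, 8}  B2 = {1, 5, 6, 8}  B3 = {1, 2, 5, 6}  B4 = {3, 5, 6, 7}  B5 = {0, 3, 6, 8}  B6 = {1, 4, 5, 8}  B7 = {1, 2, 5, 9}
Tree: B1–B2, B2–B3, B1–B4, B1–B5, B2–B6, B3–B7

Each bag holds 4 vertices, so the decomposition has width 3, which upper-bounds the treewidth. For the lower bound, the 4 vertices {0, 3, 6, 8} are pairwise adjacent, and any tree decomposition puts a clique entirely inside one bag — forcing width ≥ 3. Therefore the treewidth is 3.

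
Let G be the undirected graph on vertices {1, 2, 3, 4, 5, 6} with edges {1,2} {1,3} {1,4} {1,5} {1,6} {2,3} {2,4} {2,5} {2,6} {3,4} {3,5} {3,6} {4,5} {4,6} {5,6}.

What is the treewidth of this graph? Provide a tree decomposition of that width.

A single bag containing all 6 vertices is trivially a valid decomposition of width 5. For the lower bound, the 6 vertices {1, 2, 3, 4, 5, 6} are pairwise adjacent, and any tree decomposition puts a clique entirely inside one bag — forcing width ≥ 5. Hence tw(G) = 5 exactly.

Treewidth 5.
Bags: B1 = {1, 2, 3, 4, 5, 6}
Tree: (single bag)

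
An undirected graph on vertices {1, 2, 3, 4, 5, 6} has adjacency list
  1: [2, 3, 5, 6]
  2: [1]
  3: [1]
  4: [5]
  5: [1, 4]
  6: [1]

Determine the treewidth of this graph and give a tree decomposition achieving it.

Every bag has size at most 2, so the width is 2 − 1 = 1 and tw(G) ≤ 1. G has an edge, so its treewidth is at least 1. Hence tw(G) = 1 exactly.

Treewidth 1.
One optimal decomposition is:
Bags: B1 = {1, 2}  B2 = {1, 6}  B3 = {1, 3}  B4 = {1, 5}  B5 = {4, 5}
Tree: B1–B2, B2–B3, B1–B4, B4–B5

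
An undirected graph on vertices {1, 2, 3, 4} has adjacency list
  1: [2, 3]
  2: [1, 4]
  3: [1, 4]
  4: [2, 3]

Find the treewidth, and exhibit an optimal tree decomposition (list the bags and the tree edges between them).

Treewidth 2.
One such decomposition:
Bags: B1 = {1, 2, 3}  B2 = {2, 3, 4}
Tree: B1–B2

Each bag holds 3 vertices, so the decomposition has width 2, which upper-bounds the treewidth. The edges 3–1–2–4–3 form a cycle, so G is not a tree and its treewidth is at least 2. Combining the bounds, tw(G) = 2.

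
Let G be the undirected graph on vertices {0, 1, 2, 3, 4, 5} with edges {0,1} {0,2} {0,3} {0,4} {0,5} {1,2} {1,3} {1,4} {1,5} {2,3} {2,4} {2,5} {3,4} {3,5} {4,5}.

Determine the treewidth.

5

A width-5 tree decomposition is:
Bags: B1 = {0, 1, 2, 3, 4, 5}
Tree: (single bag)
With just one bag of size 6, the width is 6 − 1 = 5, so tw(G) ≤ 5. Conversely, {0, 1, 2, 3, 4, 5} is a clique of size 6, and the vertices of any clique must share a bag in every tree decomposition; so some bag has ≥ 6 vertices and tw(G) ≥ 5. Combining the bounds, tw(G) = 5.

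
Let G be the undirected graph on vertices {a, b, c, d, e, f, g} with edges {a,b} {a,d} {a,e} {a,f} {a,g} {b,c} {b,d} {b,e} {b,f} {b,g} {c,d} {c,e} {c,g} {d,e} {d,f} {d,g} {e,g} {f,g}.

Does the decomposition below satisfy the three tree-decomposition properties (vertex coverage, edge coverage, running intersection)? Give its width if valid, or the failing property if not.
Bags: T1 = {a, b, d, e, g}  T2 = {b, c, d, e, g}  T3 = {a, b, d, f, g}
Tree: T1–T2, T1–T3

Yes; width 4.

Checking the three conditions: (i) the bags cover all of {a, b, c, d, e, f, g}; (ii) for each edge, some bag contains both endpoints; (iii) the bags containing any fixed vertex form a subtree. All hold, so the decomposition is valid with width 5 − 1 = 4.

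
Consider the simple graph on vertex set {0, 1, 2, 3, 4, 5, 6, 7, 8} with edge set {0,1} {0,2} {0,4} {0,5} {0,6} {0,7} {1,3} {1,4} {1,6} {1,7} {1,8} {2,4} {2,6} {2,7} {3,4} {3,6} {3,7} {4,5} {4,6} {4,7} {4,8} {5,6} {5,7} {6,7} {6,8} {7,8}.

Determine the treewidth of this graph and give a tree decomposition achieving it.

Treewidth 4.
One optimal decomposition is:
Bags: B1 = {1, 4, 6, 7, 8}  B2 = {0, 1, 4, 6, 7}  B3 = {0, 4, 5, 6, 7}  B4 = {0, 2, 4, 6, 7}  B5 = {1, 3, 4, 6, 7}
Tree: B1–B2, B2–B3, B3–B4, B1–B5

The largest bag has 5 vertices, giving width 4; this decomposition certifies tw(G) ≤ 4. On the other hand G contains the 5-clique {0, 1, 4, 6, 7}. A clique must lie in a single bag of any decomposition, so no decomposition can have width below 4. Therefore the treewidth is 4.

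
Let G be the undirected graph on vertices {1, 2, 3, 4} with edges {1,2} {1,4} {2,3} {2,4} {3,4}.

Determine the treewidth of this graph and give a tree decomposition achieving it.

The largest bag has 3 vertices, giving width 2; this decomposition certifies tw(G) ≤ 2. On the other hand G contains the 3-clique {1, 2, 4}. A clique must lie in a single bag of any decomposition, so no decomposition can have width below 2. Therefore the treewidth is 2.

Treewidth 2.
One such decomposition:
Bags: B1 = {2, 3, 4}  B2 = {1, 2, 4}
Tree: B1–B2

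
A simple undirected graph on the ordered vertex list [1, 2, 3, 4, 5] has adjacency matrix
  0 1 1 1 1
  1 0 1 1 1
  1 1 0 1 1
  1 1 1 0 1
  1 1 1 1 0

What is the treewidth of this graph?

4

A width-4 tree decomposition is:
Bags: B1 = {1, 2, 3, 4, 5}
Tree: (single bag)
A single bag containing all 5 vertices is trivially a valid decomposition of width 4. On the other hand G contains the 5-clique {1, 2, 3, 4, 5}. A clique must lie in a single bag of any decomposition, so no decomposition can have width below 4. The upper and lower bounds meet at 4, so that is the treewidth.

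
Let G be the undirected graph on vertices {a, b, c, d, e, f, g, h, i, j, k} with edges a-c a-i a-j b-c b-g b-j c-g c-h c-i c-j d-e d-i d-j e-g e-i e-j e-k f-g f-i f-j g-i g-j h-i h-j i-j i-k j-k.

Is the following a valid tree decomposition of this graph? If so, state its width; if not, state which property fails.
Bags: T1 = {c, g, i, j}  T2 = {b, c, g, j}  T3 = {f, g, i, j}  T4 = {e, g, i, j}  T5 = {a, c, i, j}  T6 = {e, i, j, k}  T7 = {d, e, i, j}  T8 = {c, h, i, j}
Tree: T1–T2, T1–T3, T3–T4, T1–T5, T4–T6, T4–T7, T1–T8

Yes; width 3.

Checking the three conditions: (i) the bags cover all of {a, b, c, d, e, f, g, h, i, j, k}; (ii) for each edge, some bag contains both endpoints; (iii) the bags containing any fixed vertex form a subtree. All hold, so the decomposition is valid with width 4 − 1 = 3.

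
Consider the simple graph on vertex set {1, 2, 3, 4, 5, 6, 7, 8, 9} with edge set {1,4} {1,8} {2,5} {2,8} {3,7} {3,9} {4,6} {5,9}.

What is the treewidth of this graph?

A width-1 tree decomposition is:
Bags: B1 = {3, 7}  B2 = {3, 9}  B3 = {5, 9}  B4 = {2, 5}  B5 = {2, 8}  B6 = {1, 8}  B7 = {1, 4}  B8 = {4, 6}
Tree: B1–B2, B2–B3, B3–B4, B4–B5, B5–B6, B6–B7, B7–B8
The largest bag has 2 vertices, giving width 1; this decomposition certifies tw(G) ≤ 1. G has an edge, so its treewidth is at least 1. The upper and lower bounds meet at 1, so that is the treewidth.

1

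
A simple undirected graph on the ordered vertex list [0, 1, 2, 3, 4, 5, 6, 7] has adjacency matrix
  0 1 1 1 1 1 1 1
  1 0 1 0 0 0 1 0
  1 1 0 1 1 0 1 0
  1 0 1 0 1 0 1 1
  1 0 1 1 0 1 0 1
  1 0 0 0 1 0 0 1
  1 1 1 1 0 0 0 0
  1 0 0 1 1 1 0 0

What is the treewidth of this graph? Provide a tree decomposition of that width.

Every bag has size at most 4, so the width is 4 − 1 = 3 and tw(G) ≤ 3. Conversely, {0, 1, 2, 6} is a clique of size 4, and the vertices of any clique must share a bag in every tree decomposition; so some bag has ≥ 4 vertices and tw(G) ≥ 3. Therefore the treewidth is 3.

Treewidth 3.
Bags: B1 = {0, 4, 5, 7}  B2 = {0, 3, 4, 7}  B3 = {0, 2, 3, 4}  B4 = {0, 2, 3, 6}  B5 = {0, 1, 2, 6}
Tree: B1–B2, B2–B3, B3–B4, B4–B5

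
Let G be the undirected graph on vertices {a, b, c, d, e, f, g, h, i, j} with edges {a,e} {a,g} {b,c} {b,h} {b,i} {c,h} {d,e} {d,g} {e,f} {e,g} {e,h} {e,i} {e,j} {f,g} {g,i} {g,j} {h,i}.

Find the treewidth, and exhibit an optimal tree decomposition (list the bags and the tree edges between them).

Treewidth 2.
One such decomposition:
Bags: B1 = {e, g, i}  B2 = {e, h, i}  B3 = {b, h, i}  B4 = {d, e, g}  B5 = {e, f, g}  B6 = {a, e, g}  B7 = {e, g, j}  B8 = {b, c, h}
Tree: B1–B2, B2–B3, B1–B4, B4–B5, B1–B6, B1–B7, B3–B8

The largest bag has 3 vertices, giving width 2; this decomposition certifies tw(G) ≤ 2. On the other hand G contains the 3-clique {d, e, g}. A clique must lie in a single bag of any decomposition, so no decomposition can have width below 2. Combining the bounds, tw(G) = 2.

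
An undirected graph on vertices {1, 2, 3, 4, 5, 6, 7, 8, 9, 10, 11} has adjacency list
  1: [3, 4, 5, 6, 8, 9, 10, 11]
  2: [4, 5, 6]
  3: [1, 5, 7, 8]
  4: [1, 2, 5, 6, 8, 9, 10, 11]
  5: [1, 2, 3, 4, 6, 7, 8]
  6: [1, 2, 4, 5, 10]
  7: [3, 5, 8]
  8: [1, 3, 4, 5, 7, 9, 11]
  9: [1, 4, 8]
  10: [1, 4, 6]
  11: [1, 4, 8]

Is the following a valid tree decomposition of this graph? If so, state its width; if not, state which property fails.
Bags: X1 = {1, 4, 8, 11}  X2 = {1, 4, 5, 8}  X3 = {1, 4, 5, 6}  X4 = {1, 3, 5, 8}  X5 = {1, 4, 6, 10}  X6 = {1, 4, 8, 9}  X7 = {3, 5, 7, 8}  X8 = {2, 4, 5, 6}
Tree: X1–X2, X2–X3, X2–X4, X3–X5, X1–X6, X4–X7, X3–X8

Yes; width 3.

Every vertex of G appears in some bag (union = {1, 2, 3, 4, 5, 6, 7, 8, 9, 10, 11}); every edge is covered by a bag; and for each vertex v the set of bags containing v is connected in the bag tree. The decomposition is therefore valid. The largest bag has 4 vertices, so the width is 3.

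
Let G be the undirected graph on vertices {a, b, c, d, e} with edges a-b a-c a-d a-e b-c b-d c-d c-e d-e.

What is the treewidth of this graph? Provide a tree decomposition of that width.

Treewidth 3.
One such decomposition:
Bags: B1 = {a, c, d, e}  B2 = {a, b, c, d}
Tree: B1–B2

Every bag has size at most 4, so the width is 4 − 1 = 3 and tw(G) ≤ 3. Conversely, {a, c, d, e} is a clique of size 4, and the vertices of any clique must share a bag in every tree decomposition; so some bag has ≥ 4 vertices and tw(G) ≥ 3. Therefore the treewidth is 3.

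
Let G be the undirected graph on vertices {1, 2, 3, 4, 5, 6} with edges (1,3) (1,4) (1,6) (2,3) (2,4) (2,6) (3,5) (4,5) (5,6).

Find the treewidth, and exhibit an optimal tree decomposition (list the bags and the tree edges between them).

Treewidth 3.
One optimal decomposition is:
Bags: B1 = {1, 2, 5, 6}  B2 = {1, 2, 3, 5}  B3 = {1, 2, 4, 5}
Tree: B1–B2, B2–B3

Every bag has size at most 4, so the width is 4 − 1 = 3 and tw(G) ≤ 3. For the lower bound: the 4 vertex sets {1,6}, {3,5}, {2}, {4} are disjoint, each induces a connected subgraph, and every pair is joined by at least one edge of G. Contracting each set to a single vertex therefore yields K_{4} as a minor, and since treewidth is minor-monotone, tw(G) ≥ tw(K_{4}) = 3. Hence tw(G) = 3 exactly.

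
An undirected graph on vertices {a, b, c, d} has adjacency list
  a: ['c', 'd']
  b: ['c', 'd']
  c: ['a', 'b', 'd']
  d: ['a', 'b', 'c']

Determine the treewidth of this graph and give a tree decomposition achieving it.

Treewidth 2.
One optimal decomposition is:
Bags: B1 = {a, c, d}  B2 = {b, c, d}
Tree: B1–B2

Every bag has size at most 3, so the width is 3 − 1 = 2 and tw(G) ≤ 2. For the lower bound, the 3 vertices {a, c, d} are pairwise adjacent, and any tree decomposition puts a clique entirely inside one bag — forcing width ≥ 2. Combining the bounds, tw(G) = 2.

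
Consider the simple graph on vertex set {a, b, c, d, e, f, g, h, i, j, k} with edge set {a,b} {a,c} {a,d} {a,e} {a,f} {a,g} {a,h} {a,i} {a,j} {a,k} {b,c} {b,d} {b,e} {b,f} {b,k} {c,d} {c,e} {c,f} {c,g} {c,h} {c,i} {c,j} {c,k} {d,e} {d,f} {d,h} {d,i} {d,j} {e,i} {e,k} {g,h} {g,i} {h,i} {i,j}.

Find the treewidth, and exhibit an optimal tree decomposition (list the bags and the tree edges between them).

The largest bag has 5 vertices, giving width 4; this decomposition certifies tw(G) ≤ 4. Conversely, {a, b, c, d, f} is a clique of size 5, and the vertices of any clique must share a bag in every tree decomposition; so some bag has ≥ 5 vertices and tw(G) ≥ 4. Combining the bounds, tw(G) = 4.

Treewidth 4.
One optimal decomposition is:
Bags: B1 = {a, b, c, d, e}  B2 = {a, c, d, e, i}  B3 = {a, c, d, i, j}  B4 = {a, c, d, h, i}  B5 = {a, b, c, d, f}  B6 = {a, c, g, h, i}  B7 = {a, b, c, e, k}
Tree: B1–B2, B2–B3, B3–B4, B1–B5, B4–B6, B1–B7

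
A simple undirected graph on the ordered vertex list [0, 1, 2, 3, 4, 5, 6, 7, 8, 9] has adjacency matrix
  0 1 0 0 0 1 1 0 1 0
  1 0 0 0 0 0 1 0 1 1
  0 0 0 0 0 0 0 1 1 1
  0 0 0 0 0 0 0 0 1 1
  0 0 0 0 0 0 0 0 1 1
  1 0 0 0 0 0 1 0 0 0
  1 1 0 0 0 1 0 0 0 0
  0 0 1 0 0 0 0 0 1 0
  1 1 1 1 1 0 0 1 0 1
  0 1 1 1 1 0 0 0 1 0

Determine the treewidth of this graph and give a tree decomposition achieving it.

Treewidth 2.
Bags: B1 = {1, 8, 9}  B2 = {0, 1, 8}  B3 = {0, 1, 6}  B4 = {3, 8, 9}  B5 = {0, 5, 6}  B6 = {2, 8, 9}  B7 = {2, 7, 8}  B8 = {4, 8, 9}
Tree: B1–B2, B2–B3, B1–B4, B3–B5, B4–B6, B6–B7, B4–B8

Every bag has size at most 3, so the width is 3 − 1 = 2 and tw(G) ≤ 2. For the lower bound, the 3 vertices {0, 1, 8} are pairwise adjacent, and any tree decomposition puts a clique entirely inside one bag — forcing width ≥ 2. Hence tw(G) = 2 exactly.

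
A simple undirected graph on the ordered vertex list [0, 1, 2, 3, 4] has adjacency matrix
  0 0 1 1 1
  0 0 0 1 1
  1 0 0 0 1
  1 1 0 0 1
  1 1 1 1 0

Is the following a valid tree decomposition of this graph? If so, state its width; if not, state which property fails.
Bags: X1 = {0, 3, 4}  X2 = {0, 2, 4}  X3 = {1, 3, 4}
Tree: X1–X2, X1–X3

Yes; width 2.

Checking the three conditions: (i) the bags cover all of {0, 1, 2, 3, 4}; (ii) for each edge, some bag contains both endpoints; (iii) the bags containing any fixed vertex form a subtree. All hold, so the decomposition is valid with width 3 − 1 = 2.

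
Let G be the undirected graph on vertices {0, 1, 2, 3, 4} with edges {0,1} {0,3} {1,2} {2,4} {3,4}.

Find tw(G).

A width-2 tree decomposition is:
Bags: B1 = {0, 3, 4}  B2 = {0, 1, 4}  B3 = {1, 2, 4}
Tree: B1–B2, B2–B3
Every bag has size at most 3, so the width is 3 − 1 = 2 and tw(G) ≤ 2. The edges 4–3–0–1–2–4 form a cycle, so G is not a tree and its treewidth is at least 2. The upper and lower bounds meet at 2, so that is the treewidth.

2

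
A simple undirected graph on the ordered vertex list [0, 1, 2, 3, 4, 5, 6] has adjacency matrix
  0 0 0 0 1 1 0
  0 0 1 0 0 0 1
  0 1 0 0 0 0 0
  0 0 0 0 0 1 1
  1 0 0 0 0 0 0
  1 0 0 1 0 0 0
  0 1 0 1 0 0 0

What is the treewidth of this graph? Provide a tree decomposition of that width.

The largest bag has 2 vertices, giving width 1; this decomposition certifies tw(G) ≤ 1. G has an edge, so its treewidth is at least 1. The upper and lower bounds meet at 1, so that is the treewidth.

Treewidth 1.
One such decomposition:
Bags: B1 = {0, 4}  B2 = {0, 5}  B3 = {3, 5}  B4 = {3, 6}  B5 = {1, 6}  B6 = {1, 2}
Tree: B1–B2, B2–B3, B3–B4, B4–B5, B5–B6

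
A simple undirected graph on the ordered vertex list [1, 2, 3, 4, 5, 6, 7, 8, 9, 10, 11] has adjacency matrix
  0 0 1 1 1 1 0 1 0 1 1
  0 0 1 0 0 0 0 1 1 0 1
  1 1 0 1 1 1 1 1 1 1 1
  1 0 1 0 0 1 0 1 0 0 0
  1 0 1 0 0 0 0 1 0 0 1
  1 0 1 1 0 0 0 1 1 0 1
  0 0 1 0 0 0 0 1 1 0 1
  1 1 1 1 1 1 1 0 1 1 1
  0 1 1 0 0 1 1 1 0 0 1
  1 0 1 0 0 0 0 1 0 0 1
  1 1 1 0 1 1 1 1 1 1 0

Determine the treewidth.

4

A width-4 tree decomposition is:
Bags: B1 = {1, 3, 6, 8, 11}  B2 = {1, 3, 8, 10, 11}  B3 = {1, 3, 4, 6, 8}  B4 = {3, 6, 8, 9, 11}  B5 = {1, 3, 5, 8, 11}  B6 = {3, 7, 8, 9, 11}  B7 = {2, 3, 8, 9, 11}
Tree: B1–B2, B1–B3, B1–B4, B2–B5, B4–B6, B4–B7
Each bag holds 5 vertices, so the decomposition has width 4, which upper-bounds the treewidth. On the other hand G contains the 5-clique {1, 3, 8, 10, 11}. A clique must lie in a single bag of any decomposition, so no decomposition can have width below 4. Therefore the treewidth is 4.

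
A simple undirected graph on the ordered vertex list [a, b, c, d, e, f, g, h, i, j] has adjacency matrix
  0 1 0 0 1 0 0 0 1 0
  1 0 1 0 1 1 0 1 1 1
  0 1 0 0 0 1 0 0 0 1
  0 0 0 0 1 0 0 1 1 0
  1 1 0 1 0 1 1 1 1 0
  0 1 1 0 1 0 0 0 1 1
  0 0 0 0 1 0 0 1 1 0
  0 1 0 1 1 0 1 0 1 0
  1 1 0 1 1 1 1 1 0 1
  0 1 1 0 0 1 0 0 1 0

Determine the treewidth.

3

A width-3 tree decomposition is:
Bags: B1 = {e, g, h, i}  B2 = {b, e, h, i}  B3 = {a, b, e, i}  B4 = {b, e, f, i}  B5 = {b, f, i, j}  B6 = {b, c, f, j}  B7 = {d, e, h, i}
Tree: B1–B2, B2–B3, B2–B4, B4–B5, B5–B6, B2–B7
Each bag holds 4 vertices, so the decomposition has width 3, which upper-bounds the treewidth. Conversely, {b, c, f, j} is a clique of size 4, and the vertices of any clique must share a bag in every tree decomposition; so some bag has ≥ 4 vertices and tw(G) ≥ 3. Combining the bounds, tw(G) = 3.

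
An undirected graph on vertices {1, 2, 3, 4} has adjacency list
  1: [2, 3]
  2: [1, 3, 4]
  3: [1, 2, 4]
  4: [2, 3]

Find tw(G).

A width-2 tree decomposition is:
Bags: B1 = {2, 3, 4}  B2 = {1, 2, 3}
Tree: B1–B2
Each bag holds 3 vertices, so the decomposition has width 2, which upper-bounds the treewidth. For the lower bound, the 3 vertices {1, 2, 3} are pairwise adjacent, and any tree decomposition puts a clique entirely inside one bag — forcing width ≥ 2. The upper and lower bounds meet at 2, so that is the treewidth.

2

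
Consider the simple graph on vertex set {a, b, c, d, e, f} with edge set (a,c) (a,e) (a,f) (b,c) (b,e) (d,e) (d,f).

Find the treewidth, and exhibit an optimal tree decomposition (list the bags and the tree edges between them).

The largest bag has 3 vertices, giving width 2; this decomposition certifies tw(G) ≤ 2. For the lower bound, G contains the cycle d–f–a–e–d, so G is not a forest; only forests have treewidth ≤ 1, hence tw(G) ≥ 2. Hence tw(G) = 2 exactly.

Treewidth 2.
One optimal decomposition is:
Bags: B1 = {d, e, f}  B2 = {a, e, f}  B3 = {a, b, e}  B4 = {a, b, c}
Tree: B1–B2, B2–B3, B3–B4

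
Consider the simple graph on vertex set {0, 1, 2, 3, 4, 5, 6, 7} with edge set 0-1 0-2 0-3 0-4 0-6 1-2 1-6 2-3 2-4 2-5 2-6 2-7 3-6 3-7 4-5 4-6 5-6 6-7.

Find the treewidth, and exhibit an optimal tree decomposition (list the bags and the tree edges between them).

Treewidth 3.
One such decomposition:
Bags: B1 = {2, 3, 6, 7}  B2 = {0, 2, 3, 6}  B3 = {0, 1, 2, 6}  B4 = {0, 2, 4, 6}  B5 = {2, 4, 5, 6}
Tree: B1–B2, B2–B3, B3–B4, B4–B5

Each bag holds 4 vertices, so the decomposition has width 3, which upper-bounds the treewidth. On the other hand G contains the 4-clique {0, 1, 2, 6}. A clique must lie in a single bag of any decomposition, so no decomposition can have width below 3. Therefore the treewidth is 3.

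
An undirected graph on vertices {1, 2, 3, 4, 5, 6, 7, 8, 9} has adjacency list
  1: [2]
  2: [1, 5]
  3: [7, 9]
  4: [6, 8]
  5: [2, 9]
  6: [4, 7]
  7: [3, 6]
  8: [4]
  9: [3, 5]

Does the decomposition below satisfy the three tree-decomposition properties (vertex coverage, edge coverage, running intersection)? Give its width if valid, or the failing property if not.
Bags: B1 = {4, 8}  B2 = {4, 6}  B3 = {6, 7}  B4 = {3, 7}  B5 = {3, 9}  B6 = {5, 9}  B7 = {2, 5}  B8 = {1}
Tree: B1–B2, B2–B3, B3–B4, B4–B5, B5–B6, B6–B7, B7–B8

No — edge (2,1) lies in no bag.

A tree decomposition must satisfy three properties: every vertex lies in some bag; for every edge, both endpoints lie together in some bag; and for every vertex, the bags containing it form a connected subtree. Here edge (2,1) lies in no bag, so the decomposition is invalid.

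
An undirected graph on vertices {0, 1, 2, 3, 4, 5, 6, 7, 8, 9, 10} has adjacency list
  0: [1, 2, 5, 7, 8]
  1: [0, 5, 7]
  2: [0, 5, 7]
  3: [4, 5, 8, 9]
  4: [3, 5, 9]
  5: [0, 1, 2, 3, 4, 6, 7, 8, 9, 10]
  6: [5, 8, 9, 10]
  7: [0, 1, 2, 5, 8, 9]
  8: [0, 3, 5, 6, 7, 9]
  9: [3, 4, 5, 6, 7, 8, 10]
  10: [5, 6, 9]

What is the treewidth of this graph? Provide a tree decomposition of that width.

Each bag holds 4 vertices, so the decomposition has width 3, which upper-bounds the treewidth. Conversely, {0, 5, 7, 8} is a clique of size 4, and the vertices of any clique must share a bag in every tree decomposition; so some bag has ≥ 4 vertices and tw(G) ≥ 3. Therefore the treewidth is 3.

Treewidth 3.
One such decomposition:
Bags: B1 = {0, 5, 7, 8}  B2 = {5, 7, 8, 9}  B3 = {0, 1, 5, 7}  B4 = {0, 2, 5, 7}  B5 = {3, 5, 8, 9}  B6 = {5, 6, 8, 9}  B7 = {3, 4, 5, 9}  B8 = {5, 6, 9, 10}
Tree: B1–B2, B1–B3, B1–B4, B2–B5, B5–B6, B5–B7, B6–B8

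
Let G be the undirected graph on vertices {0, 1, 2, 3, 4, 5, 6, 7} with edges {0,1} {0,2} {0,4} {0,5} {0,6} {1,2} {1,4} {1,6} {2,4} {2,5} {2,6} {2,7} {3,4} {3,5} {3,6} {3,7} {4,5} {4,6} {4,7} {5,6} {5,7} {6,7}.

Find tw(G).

4

A width-4 tree decomposition is:
Bags: B1 = {2, 4, 5, 6, 7}  B2 = {3, 4, 5, 6, 7}  B3 = {0, 2, 4, 5, 6}  B4 = {0, 1, 2, 4, 6}
Tree: B1–B2, B1–B3, B3–B4
Every bag has size at most 5, so the width is 5 − 1 = 4 and tw(G) ≤ 4. On the other hand G contains the 5-clique {0, 1, 2, 4, 6}. A clique must lie in a single bag of any decomposition, so no decomposition can have width below 4. The upper and lower bounds meet at 4, so that is the treewidth.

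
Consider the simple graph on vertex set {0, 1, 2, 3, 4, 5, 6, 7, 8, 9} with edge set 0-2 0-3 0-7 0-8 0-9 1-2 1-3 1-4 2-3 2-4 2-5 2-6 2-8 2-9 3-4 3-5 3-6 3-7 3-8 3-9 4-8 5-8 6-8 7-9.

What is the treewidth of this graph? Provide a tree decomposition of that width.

The largest bag has 4 vertices, giving width 3; this decomposition certifies tw(G) ≤ 3. Conversely, {0, 2, 3, 8} is a clique of size 4, and the vertices of any clique must share a bag in every tree decomposition; so some bag has ≥ 4 vertices and tw(G) ≥ 3. Hence tw(G) = 3 exactly.

Treewidth 3.
One such decomposition:
Bags: B1 = {0, 2, 3, 8}  B2 = {2, 3, 5, 8}  B3 = {2, 3, 4, 8}  B4 = {0, 2, 3, 9}  B5 = {2, 3, 6, 8}  B6 = {1, 2, 3, 4}  B7 = {0, 3, 7, 9}
Tree: B1–B2, B1–B3, B1–B4, B2–B5, B3–B6, B4–B7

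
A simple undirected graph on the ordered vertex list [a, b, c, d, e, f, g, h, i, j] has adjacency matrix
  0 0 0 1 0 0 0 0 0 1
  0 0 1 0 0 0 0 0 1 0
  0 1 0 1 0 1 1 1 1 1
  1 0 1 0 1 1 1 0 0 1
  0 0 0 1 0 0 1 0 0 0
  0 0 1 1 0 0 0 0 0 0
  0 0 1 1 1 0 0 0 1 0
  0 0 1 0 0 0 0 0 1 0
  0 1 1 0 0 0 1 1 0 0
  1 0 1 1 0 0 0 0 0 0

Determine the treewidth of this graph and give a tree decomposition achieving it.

Every bag has size at most 3, so the width is 3 − 1 = 2 and tw(G) ≤ 2. For the lower bound, the 3 vertices {d, e, g} are pairwise adjacent, and any tree decomposition puts a clique entirely inside one bag — forcing width ≥ 2. Hence tw(G) = 2 exactly.

Treewidth 2.
One optimal decomposition is:
Bags: B1 = {c, d, g}  B2 = {c, g, i}  B3 = {c, d, j}  B4 = {a, d, j}  B5 = {c, d, f}  B6 = {b, c, i}  B7 = {d, e, g}  B8 = {c, h, i}
Tree: B1–B2, B1–B3, B3–B4, B1–B5, B2–B6, B1–B7, B2–B8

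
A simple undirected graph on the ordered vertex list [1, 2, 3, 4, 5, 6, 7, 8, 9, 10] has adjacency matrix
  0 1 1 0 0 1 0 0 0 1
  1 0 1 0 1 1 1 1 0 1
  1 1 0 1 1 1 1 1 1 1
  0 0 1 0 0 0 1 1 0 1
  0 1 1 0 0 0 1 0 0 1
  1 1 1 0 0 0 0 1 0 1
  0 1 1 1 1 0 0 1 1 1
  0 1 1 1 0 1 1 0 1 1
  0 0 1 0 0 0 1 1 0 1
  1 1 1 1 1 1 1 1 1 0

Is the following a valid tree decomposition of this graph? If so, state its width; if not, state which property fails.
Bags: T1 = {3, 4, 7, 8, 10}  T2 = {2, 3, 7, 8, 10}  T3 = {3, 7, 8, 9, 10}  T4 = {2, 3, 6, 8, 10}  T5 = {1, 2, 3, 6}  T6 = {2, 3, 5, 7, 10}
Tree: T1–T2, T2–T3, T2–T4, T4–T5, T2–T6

No — edge (10,1) lies in no bag.

A tree decomposition must satisfy three properties: every vertex lies in some bag; for every edge, both endpoints lie together in some bag; and for every vertex, the bags containing it form a connected subtree. Here edge (10,1) lies in no bag, so the decomposition is invalid.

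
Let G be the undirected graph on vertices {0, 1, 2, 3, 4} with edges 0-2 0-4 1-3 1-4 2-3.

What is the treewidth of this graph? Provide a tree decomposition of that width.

Every bag has size at most 3, so the width is 3 − 1 = 2 and tw(G) ≤ 2. For the lower bound, G contains the cycle 1–4–0–2–3–1, so G is not a forest; only forests have treewidth ≤ 1, hence tw(G) ≥ 2. The upper and lower bounds meet at 2, so that is the treewidth.

Treewidth 2.
Bags: B1 = {0, 1, 4}  B2 = {0, 1, 2}  B3 = {1, 2, 3}
Tree: B1–B2, B2–B3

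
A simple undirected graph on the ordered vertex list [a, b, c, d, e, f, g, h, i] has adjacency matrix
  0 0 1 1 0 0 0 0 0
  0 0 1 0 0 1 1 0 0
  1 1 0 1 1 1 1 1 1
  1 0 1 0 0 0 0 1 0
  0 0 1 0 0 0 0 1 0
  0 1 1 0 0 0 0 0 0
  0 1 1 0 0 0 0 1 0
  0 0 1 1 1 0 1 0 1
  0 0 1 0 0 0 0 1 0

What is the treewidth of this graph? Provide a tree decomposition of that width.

Each bag holds 3 vertices, so the decomposition has width 2, which upper-bounds the treewidth. For the lower bound, the 3 vertices {a, c, d} are pairwise adjacent, and any tree decomposition puts a clique entirely inside one bag — forcing width ≥ 2. The upper and lower bounds meet at 2, so that is the treewidth.

Treewidth 2.
One optimal decomposition is:
Bags: B1 = {c, h, i}  B2 = {c, d, h}  B3 = {c, e, h}  B4 = {c, g, h}  B5 = {b, c, g}  B6 = {a, c, d}  B7 = {b, c, f}
Tree: B1–B2, B1–B3, B2–B4, B4–B5, B2–B6, B5–B7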